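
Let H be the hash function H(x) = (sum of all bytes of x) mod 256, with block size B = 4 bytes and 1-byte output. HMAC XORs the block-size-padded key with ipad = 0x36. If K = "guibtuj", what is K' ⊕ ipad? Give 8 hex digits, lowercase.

Key "guibtuj" = 67 75 69 62 74 75 6a is 7 bytes > B = 4, so hash it first: H(key) = fa, then zero-pad to 4 bytes: K' = fa 00 00 00.
XOR each byte with 0x36: fa⊕36=cc, 00⊕36=36, 00⊕36=36, 00⊕36=36.

cc363636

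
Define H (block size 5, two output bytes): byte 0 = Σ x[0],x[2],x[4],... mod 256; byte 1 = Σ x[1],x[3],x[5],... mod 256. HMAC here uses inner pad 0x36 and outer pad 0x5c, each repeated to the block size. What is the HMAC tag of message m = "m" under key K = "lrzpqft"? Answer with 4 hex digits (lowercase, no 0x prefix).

Key "lrzpqft" = 6c 72 7a 70 71 66 74 is 7 bytes > B = 5, so hash it first: H(key) = cb 48, then zero-pad to 5 bytes: K' = cb 48 00 00 00.
K' ⊕ ipad = fd 7e 36 36 36.  K' ⊕ opad = 97 14 5c 5c 5c.
Inner input = (K'⊕ipad) ∥ m = fd 7e 36 36 36 ∥ 6d.
Inner hash: even-index sum = 361 mod 256 = 105; odd-index sum = 289 mod 256 = 33 → 69 21.
Outer input = (K'⊕opad) ∥ inner = 97 14 5c 5c 5c ∥ 69 21.
Outer hash (tag): even-index sum = 368 mod 256 = 112; odd-index sum = 217 mod 256 = 217 → 70 d9.

70d9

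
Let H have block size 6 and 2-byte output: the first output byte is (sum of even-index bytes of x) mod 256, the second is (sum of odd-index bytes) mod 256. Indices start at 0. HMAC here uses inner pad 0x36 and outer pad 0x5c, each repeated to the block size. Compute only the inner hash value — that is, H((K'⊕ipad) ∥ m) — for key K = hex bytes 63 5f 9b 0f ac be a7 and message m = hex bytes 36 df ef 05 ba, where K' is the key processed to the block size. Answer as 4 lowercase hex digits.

b26a

Key hex bytes 63 5f 9b 0f ac be a7 is 7 bytes > B = 6, so hash it first: H(key) = 51 2c, then zero-pad to 6 bytes: K' = 51 2c 00 00 00 00.
K' ⊕ ipad = 67 1a 36 36 36 36.
Inner input = 67 1a 36 36 36 36 ∥ 36 df ef 05 ba.
Inner hash: even-index sum = 690 mod 256 = 178; odd-index sum = 362 mod 256 = 106 → b2 6a.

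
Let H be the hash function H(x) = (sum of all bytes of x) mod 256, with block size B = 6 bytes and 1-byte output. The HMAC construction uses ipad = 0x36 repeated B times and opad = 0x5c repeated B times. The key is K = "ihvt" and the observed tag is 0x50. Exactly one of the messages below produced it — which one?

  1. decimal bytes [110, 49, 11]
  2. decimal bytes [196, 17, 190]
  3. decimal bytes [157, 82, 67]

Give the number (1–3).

3

Key "ihvt" = 69 68 76 74 is 4 bytes ≤ B = 6; zero-pad to 6 bytes: K' = 69 68 76 74 00 00.
K' ⊕ ipad = 5f 5e 40 42 36 36; K' ⊕ opad = 35 34 2a 28 5c 5c.
m1: inner = H(5f 5e 40 42 36 36 6e 31 0b) = 55; tag = H(35 34 2a 28 5c 5c 55) = c8
m2: inner = H(5f 5e 40 42 36 36 c4 11 be) = 3e; tag = H(35 34 2a 28 5c 5c 3e) = b1
m3: inner = H(5f 5e 40 42 36 36 9d 52 43) = dd; tag = H(35 34 2a 28 5c 5c dd) = 50 ← matches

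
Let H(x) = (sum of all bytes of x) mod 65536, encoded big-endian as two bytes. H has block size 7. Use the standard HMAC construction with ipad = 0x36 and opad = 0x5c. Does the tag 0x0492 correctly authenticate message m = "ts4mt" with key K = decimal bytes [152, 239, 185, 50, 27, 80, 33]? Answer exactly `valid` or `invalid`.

Key decimal bytes [152, 239, 185, 50, 27, 80, 33] = 98 ef b9 32 1b 50 21 is exactly B = 7 bytes: K' = 98 ef b9 32 1b 50 21.
K' ⊕ ipad = ae d9 8f 04 2d 66 17; K' ⊕ opad = c4 b3 e5 6e 47 0c 7d.
Inner hash: sum = 174+217+143+4+45+102+23+116+115+52+109+116 = 1216 → 04 c0.
Outer hash (recomputed tag): sum = 196+179+229+110+71+12+125+4+192 = 1118 → 04 5e.
Recomputed tag = 045e; claimed = 0492 → mismatch.

invalid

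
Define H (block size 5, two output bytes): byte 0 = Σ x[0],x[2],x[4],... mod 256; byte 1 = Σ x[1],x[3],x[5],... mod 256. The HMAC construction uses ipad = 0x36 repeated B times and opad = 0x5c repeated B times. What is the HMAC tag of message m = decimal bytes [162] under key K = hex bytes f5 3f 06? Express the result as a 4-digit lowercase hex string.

40e8

Key hex bytes f5 3f 06 is 3 bytes ≤ B = 5; zero-pad to 5 bytes: K' = f5 3f 06 00 00.
K' ⊕ ipad = c3 09 30 36 36.  K' ⊕ opad = a9 63 5a 5c 5c.
Inner input = (K'⊕ipad) ∥ m = c3 09 30 36 36 ∥ a2.
Inner hash: even-index sum = 297 mod 256 = 41; odd-index sum = 225 mod 256 = 225 → 29 e1.
Outer input = (K'⊕opad) ∥ inner = a9 63 5a 5c 5c ∥ 29 e1.
Outer hash (tag): even-index sum = 576 mod 256 = 64; odd-index sum = 232 mod 256 = 232 → 40 e8.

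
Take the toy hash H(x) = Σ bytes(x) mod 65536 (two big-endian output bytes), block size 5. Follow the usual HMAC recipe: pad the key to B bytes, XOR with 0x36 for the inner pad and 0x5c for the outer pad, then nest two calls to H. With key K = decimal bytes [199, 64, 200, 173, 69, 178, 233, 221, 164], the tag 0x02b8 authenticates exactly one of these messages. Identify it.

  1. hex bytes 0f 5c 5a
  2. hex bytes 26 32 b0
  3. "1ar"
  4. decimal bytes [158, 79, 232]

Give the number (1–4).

Key decimal bytes [199, 64, 200, 173, 69, 178, 233, 221, 164] = c7 40 c8 ad 45 b2 e9 dd a4 is 9 bytes > B = 5, so hash it first: H(key) = 05 dd, then zero-pad to 5 bytes: K' = 05 dd 00 00 00.
K' ⊕ ipad = 33 eb 36 36 36; K' ⊕ opad = 59 81 5c 5c 5c.
m1: inner = H(33 eb 36 36 36 0f 5c 5a) = 02 85; tag = H(59 81 5c 5c 5c 02 85) = 0275
m2: inner = H(33 eb 36 36 36 26 32 b0) = 02 c8; tag = H(59 81 5c 5c 5c 02 c8) = 02b8 ← matches
m3: inner = H(33 eb 36 36 36 31 61 72) = 02 c4; tag = H(59 81 5c 5c 5c 02 c4) = 02b4
m4: inner = H(33 eb 36 36 36 9e 4f e8) = 03 95; tag = H(59 81 5c 5c 5c 03 95) = 0286

2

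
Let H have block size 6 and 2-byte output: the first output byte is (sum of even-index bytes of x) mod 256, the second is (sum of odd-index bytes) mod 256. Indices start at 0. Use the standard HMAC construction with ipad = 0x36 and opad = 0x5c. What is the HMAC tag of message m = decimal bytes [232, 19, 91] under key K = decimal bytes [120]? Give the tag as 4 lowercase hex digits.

Key decimal bytes [120] = 78 is 1 byte ≤ B = 6; zero-pad to 6 bytes: K' = 78 00 00 00 00 00.
K' ⊕ ipad = 4e 36 36 36 36 36.  K' ⊕ opad = 24 5c 5c 5c 5c 5c.
Inner input = (K'⊕ipad) ∥ m = 4e 36 36 36 36 36 ∥ e8 13 5b.
Inner hash: even-index sum = 509 mod 256 = 253; odd-index sum = 181 mod 256 = 181 → fd b5.
Outer input = (K'⊕opad) ∥ inner = 24 5c 5c 5c 5c 5c ∥ fd b5.
Outer hash (tag): even-index sum = 473 mod 256 = 217; odd-index sum = 457 mod 256 = 201 → d9 c9.

d9c9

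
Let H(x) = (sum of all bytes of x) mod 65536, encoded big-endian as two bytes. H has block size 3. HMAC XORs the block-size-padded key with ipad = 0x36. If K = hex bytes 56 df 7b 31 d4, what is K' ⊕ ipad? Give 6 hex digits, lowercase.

Key hex bytes 56 df 7b 31 d4 is 5 bytes > B = 3, so hash it first: H(key) = 02 b5, then zero-pad to 3 bytes: K' = 02 b5 00.
XOR each byte with 0x36: 02⊕36=34, b5⊕36=83, 00⊕36=36.

348336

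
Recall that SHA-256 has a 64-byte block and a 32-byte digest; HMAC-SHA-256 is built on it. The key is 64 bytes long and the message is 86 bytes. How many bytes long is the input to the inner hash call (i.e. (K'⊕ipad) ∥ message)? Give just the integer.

150

Key is 64 ≤ 64 bytes, zero-padded: |K'| = 64.
Inner input = (K'⊕ipad) ∥ m → 64 + 86 = 150 bytes.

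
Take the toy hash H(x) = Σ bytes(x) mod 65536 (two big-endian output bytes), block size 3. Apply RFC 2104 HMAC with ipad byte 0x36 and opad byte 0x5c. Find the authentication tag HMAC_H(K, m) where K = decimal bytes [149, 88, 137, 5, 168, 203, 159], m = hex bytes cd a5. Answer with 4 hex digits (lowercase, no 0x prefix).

Key decimal bytes [149, 88, 137, 5, 168, 203, 159] = 95 58 89 05 a8 cb 9f is 7 bytes > B = 3, so hash it first: H(key) = 03 8d, then zero-pad to 3 bytes: K' = 03 8d 00.
K' ⊕ ipad = 35 bb 36.  K' ⊕ opad = 5f d1 5c.
Inner input = (K'⊕ipad) ∥ m = 35 bb 36 ∥ cd a5.
Inner hash: sum = 53+187+54+205+165 = 664 → 02 98.
Outer input = (K'⊕opad) ∥ inner = 5f d1 5c ∥ 02 98.
Outer hash (tag): sum = 95+209+92+2+152 = 550 → 02 26.

0226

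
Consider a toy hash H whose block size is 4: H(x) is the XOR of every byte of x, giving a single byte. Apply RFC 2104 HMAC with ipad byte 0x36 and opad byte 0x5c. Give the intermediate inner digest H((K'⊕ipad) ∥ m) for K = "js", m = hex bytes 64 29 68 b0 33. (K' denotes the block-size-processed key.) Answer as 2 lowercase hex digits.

bf

Key "js" = 6a 73 is 2 bytes ≤ B = 4; zero-pad to 4 bytes: K' = 6a 73 00 00.
K' ⊕ ipad = 5c 45 36 36.
Inner input = 5c 45 36 36 ∥ 64 29 68 b0 33.
Inner hash: XOR 5c⊕45⊕36⊕36⊕64⊕29⊕68⊕b0⊕33 = bf.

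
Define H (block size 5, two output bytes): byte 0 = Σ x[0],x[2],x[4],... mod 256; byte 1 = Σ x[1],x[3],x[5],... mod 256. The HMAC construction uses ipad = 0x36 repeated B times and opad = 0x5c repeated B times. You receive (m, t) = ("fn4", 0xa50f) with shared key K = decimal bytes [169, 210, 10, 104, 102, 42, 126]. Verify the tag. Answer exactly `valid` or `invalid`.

Key decimal bytes [169, 210, 10, 104, 102, 42, 126] = a9 d2 0a 68 66 2a 7e is 7 bytes > B = 5, so hash it first: H(key) = 97 64, then zero-pad to 5 bytes: K' = 97 64 00 00 00.
K' ⊕ ipad = a1 52 36 36 36; K' ⊕ opad = cb 38 5c 5c 5c.
Inner hash: even-index sum = 379 mod 256 = 123; odd-index sum = 290 mod 256 = 34 → 7b 22.
Outer hash (recomputed tag): even-index sum = 421 mod 256 = 165; odd-index sum = 271 mod 256 = 15 → a5 0f.
Recomputed tag = a50f; claimed = a50f → match.

valid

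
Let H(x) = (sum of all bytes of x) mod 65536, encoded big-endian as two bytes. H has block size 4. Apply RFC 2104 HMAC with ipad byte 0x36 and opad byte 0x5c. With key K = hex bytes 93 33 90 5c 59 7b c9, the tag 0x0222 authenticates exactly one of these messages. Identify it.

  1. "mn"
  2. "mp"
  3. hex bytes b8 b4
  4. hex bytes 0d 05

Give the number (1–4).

Key hex bytes 93 33 90 5c 59 7b c9 is 7 bytes > B = 4, so hash it first: H(key) = 03 4f, then zero-pad to 4 bytes: K' = 03 4f 00 00.
K' ⊕ ipad = 35 79 36 36; K' ⊕ opad = 5f 13 5c 5c.
m1: inner = H(35 79 36 36 6d 6e) = 01 f5; tag = H(5f 13 5c 5c 01 f5) = 0220
m2: inner = H(35 79 36 36 6d 70) = 01 f7; tag = H(5f 13 5c 5c 01 f7) = 0222 ← matches
m3: inner = H(35 79 36 36 b8 b4) = 02 86; tag = H(5f 13 5c 5c 02 86) = 01b2
m4: inner = H(35 79 36 36 0d 05) = 01 2c; tag = H(5f 13 5c 5c 01 2c) = 0157

2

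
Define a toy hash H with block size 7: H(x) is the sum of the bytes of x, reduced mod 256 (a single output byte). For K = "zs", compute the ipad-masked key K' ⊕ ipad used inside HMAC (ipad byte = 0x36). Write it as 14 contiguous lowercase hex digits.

4c453636363636

Key "zs" = 7a 73 is 2 bytes ≤ B = 7; zero-pad to 7 bytes: K' = 7a 73 00 00 00 00 00.
XOR each byte with 0x36: 7a⊕36=4c, 73⊕36=45, 00⊕36=36, 00⊕36=36, 00⊕36=36, 00⊕36=36, 00⊕36=36.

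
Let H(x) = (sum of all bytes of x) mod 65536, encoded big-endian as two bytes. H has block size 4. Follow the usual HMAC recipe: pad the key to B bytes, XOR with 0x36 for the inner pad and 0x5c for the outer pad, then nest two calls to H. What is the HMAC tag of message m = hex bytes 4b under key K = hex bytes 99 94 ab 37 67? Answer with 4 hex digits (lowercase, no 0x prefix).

Key hex bytes 99 94 ab 37 67 is 5 bytes > B = 4, so hash it first: H(key) = 02 76, then zero-pad to 4 bytes: K' = 02 76 00 00.
K' ⊕ ipad = 34 40 36 36.  K' ⊕ opad = 5e 2a 5c 5c.
Inner input = (K'⊕ipad) ∥ m = 34 40 36 36 ∥ 4b.
Inner hash: sum = 52+64+54+54+75 = 299 → 01 2b.
Outer input = (K'⊕opad) ∥ inner = 5e 2a 5c 5c ∥ 01 2b.
Outer hash (tag): sum = 94+42+92+92+1+43 = 364 → 01 6c.

016c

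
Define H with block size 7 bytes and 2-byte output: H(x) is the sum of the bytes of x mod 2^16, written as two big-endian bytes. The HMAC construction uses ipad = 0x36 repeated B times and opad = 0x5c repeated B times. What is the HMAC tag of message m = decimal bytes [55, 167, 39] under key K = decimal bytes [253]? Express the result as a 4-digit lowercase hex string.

Key decimal bytes [253] = fd is 1 byte ≤ B = 7; zero-pad to 7 bytes: K' = fd 00 00 00 00 00 00.
K' ⊕ ipad = cb 36 36 36 36 36 36.  K' ⊕ opad = a1 5c 5c 5c 5c 5c 5c.
Inner input = (K'⊕ipad) ∥ m = cb 36 36 36 36 36 36 ∥ 37 a7 27.
Inner hash: sum = 203+54+54+54+54+54+54+55+167+39 = 788 → 03 14.
Outer input = (K'⊕opad) ∥ inner = a1 5c 5c 5c 5c 5c 5c ∥ 03 14.
Outer hash (tag): sum = 161+92+92+92+92+92+92+3+20 = 736 → 02 e0.

02e0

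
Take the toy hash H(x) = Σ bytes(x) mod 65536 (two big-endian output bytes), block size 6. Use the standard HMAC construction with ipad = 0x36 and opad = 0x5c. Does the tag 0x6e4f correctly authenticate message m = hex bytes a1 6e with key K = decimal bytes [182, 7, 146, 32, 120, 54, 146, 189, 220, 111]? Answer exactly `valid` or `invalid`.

Key decimal bytes [182, 7, 146, 32, 120, 54, 146, 189, 220, 111] = b6 07 92 20 78 36 92 bd dc 6f is 10 bytes > B = 6, so hash it first: H(key) = 04 b7, then zero-pad to 6 bytes: K' = 04 b7 00 00 00 00.
K' ⊕ ipad = 32 81 36 36 36 36; K' ⊕ opad = 58 eb 5c 5c 5c 5c.
Inner hash: sum = 50+129+54+54+54+54+161+110 = 666 → 02 9a.
Outer hash (recomputed tag): sum = 88+235+92+92+92+92+2+154 = 847 → 03 4f.
Recomputed tag = 034f; claimed = 6e4f → mismatch.

invalid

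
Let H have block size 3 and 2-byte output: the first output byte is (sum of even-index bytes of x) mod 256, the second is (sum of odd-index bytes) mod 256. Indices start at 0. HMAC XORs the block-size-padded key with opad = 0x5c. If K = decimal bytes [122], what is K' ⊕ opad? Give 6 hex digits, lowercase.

Key decimal bytes [122] = 7a is 1 byte ≤ B = 3; zero-pad to 3 bytes: K' = 7a 00 00.
XOR each byte with 0x5c: 7a⊕5c=26, 00⊕5c=5c, 00⊕5c=5c.

265c5c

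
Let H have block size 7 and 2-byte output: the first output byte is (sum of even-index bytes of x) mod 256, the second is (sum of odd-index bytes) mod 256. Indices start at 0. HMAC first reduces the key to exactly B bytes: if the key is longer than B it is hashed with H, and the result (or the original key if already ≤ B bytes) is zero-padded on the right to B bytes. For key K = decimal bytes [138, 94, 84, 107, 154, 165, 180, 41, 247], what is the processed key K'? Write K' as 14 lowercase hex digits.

23970000000000

|K| = 9 > B = 7, so first hash the key.
H(K): even-index sum = 803 mod 256 = 35; odd-index sum = 407 mod 256 = 151 → 23 97.
Zero-pad H(K) = 23 97 to 7 bytes: K' = 23 97 00 00 00 00 00.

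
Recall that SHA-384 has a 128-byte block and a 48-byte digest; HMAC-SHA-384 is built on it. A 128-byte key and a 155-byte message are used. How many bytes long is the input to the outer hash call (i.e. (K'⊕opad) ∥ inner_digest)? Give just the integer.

Key is 128 ≤ 128 bytes, zero-padded: |K'| = 128.
Outer input = (K'⊕opad) ∥ H(inner) → 128 + 48 = 176 bytes.

176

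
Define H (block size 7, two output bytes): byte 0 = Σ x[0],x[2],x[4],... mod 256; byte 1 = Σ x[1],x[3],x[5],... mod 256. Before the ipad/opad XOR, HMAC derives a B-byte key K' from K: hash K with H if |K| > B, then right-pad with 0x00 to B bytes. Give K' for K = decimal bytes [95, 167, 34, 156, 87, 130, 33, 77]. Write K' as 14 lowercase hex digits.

|K| = 8 > B = 7, so first hash the key.
H(K): even-index sum = 249 mod 256 = 249; odd-index sum = 530 mod 256 = 18 → f9 12.
Zero-pad H(K) = f9 12 to 7 bytes: K' = f9 12 00 00 00 00 00.

f9120000000000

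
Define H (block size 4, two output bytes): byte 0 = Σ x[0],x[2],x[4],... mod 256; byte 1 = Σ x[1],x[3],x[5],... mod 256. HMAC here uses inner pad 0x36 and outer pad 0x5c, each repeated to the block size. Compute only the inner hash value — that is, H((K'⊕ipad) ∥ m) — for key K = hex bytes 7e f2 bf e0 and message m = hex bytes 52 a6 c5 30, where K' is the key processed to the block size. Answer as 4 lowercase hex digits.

Key hex bytes 7e f2 bf e0 is exactly B = 4 bytes: K' = 7e f2 bf e0.
K' ⊕ ipad = 48 c4 89 d6.
Inner input = 48 c4 89 d6 ∥ 52 a6 c5 30.
Inner hash: even-index sum = 488 mod 256 = 232; odd-index sum = 624 mod 256 = 112 → e8 70.

e870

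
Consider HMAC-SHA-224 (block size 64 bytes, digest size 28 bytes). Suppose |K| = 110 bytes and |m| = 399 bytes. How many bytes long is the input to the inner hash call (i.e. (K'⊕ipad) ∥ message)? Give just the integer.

Key is 110 > 64 bytes, so it is hashed to 28 bytes then zero-padded to 64: |K'| = 64.
Inner input = (K'⊕ipad) ∥ m → 64 + 399 = 463 bytes.

463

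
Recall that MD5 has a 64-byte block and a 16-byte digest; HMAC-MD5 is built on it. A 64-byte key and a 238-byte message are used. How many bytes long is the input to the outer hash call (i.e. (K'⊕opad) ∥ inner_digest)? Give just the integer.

Key is 64 ≤ 64 bytes, zero-padded: |K'| = 64.
Outer input = (K'⊕opad) ∥ H(inner) → 64 + 16 = 80 bytes.

80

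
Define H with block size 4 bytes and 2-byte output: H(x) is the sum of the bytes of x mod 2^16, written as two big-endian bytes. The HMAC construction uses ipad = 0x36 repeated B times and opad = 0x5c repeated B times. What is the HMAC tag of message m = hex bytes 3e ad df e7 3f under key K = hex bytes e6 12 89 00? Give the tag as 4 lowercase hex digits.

Key hex bytes e6 12 89 00 is exactly B = 4 bytes: K' = e6 12 89 00.
K' ⊕ ipad = d0 24 bf 36.  K' ⊕ opad = ba 4e d5 5c.
Inner input = (K'⊕ipad) ∥ m = d0 24 bf 36 ∥ 3e ad df e7 3f.
Inner hash: sum = 208+36+191+54+62+173+223+231+63 = 1241 → 04 d9.
Outer input = (K'⊕opad) ∥ inner = ba 4e d5 5c ∥ 04 d9.
Outer hash (tag): sum = 186+78+213+92+4+217 = 790 → 03 16.

0316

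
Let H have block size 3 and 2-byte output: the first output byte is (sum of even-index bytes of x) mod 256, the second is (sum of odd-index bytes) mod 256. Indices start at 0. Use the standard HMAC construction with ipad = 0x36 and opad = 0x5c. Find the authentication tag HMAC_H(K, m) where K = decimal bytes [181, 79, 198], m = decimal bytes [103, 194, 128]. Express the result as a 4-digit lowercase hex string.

Key decimal bytes [181, 79, 198] = b5 4f c6 is exactly B = 3 bytes: K' = b5 4f c6.
K' ⊕ ipad = 83 79 f0.  K' ⊕ opad = e9 13 9a.
Inner input = (K'⊕ipad) ∥ m = 83 79 f0 ∥ 67 c2 80.
Inner hash: even-index sum = 565 mod 256 = 53; odd-index sum = 352 mod 256 = 96 → 35 60.
Outer input = (K'⊕opad) ∥ inner = e9 13 9a ∥ 35 60.
Outer hash (tag): even-index sum = 483 mod 256 = 227; odd-index sum = 72 mod 256 = 72 → e3 48.

e348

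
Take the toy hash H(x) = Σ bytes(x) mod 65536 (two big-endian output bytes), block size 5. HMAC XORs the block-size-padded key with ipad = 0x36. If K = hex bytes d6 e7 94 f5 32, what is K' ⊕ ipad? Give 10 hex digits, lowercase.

e0d1a2c304

Key hex bytes d6 e7 94 f5 32 is exactly B = 5 bytes: K' = d6 e7 94 f5 32.
XOR each byte with 0x36: d6⊕36=e0, e7⊕36=d1, 94⊕36=a2, f5⊕36=c3, 32⊕36=04.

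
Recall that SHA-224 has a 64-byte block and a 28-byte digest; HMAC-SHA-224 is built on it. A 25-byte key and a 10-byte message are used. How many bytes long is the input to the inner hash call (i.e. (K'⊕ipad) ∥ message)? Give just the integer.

74

Key is 25 ≤ 64 bytes, zero-padded: |K'| = 64.
Inner input = (K'⊕ipad) ∥ m → 64 + 10 = 74 bytes.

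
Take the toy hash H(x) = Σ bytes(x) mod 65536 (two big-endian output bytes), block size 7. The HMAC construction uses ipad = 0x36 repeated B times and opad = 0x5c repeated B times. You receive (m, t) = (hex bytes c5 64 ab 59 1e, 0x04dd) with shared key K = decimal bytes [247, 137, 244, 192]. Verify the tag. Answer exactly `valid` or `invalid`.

Key decimal bytes [247, 137, 244, 192] = f7 89 f4 c0 is 4 bytes ≤ B = 7; zero-pad to 7 bytes: K' = f7 89 f4 c0 00 00 00.
K' ⊕ ipad = c1 bf c2 f6 36 36 36; K' ⊕ opad = ab d5 a8 9c 5c 5c 5c.
Inner hash: sum = 193+191+194+246+54+54+54+197+100+171+89+30 = 1573 → 06 25.
Outer hash (recomputed tag): sum = 171+213+168+156+92+92+92+6+37 = 1027 → 04 03.
Recomputed tag = 0403; claimed = 04dd → mismatch.

invalid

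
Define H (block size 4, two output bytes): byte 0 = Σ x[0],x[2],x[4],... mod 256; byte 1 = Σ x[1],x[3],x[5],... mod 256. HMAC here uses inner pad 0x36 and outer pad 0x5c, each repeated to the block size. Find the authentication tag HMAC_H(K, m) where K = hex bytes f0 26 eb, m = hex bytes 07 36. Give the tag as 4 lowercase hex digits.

Key hex bytes f0 26 eb is 3 bytes ≤ B = 4; zero-pad to 4 bytes: K' = f0 26 eb 00.
K' ⊕ ipad = c6 10 dd 36.  K' ⊕ opad = ac 7a b7 5c.
Inner input = (K'⊕ipad) ∥ m = c6 10 dd 36 ∥ 07 36.
Inner hash: even-index sum = 426 mod 256 = 170; odd-index sum = 124 mod 256 = 124 → aa 7c.
Outer input = (K'⊕opad) ∥ inner = ac 7a b7 5c ∥ aa 7c.
Outer hash (tag): even-index sum = 525 mod 256 = 13; odd-index sum = 338 mod 256 = 82 → 0d 52.

0d52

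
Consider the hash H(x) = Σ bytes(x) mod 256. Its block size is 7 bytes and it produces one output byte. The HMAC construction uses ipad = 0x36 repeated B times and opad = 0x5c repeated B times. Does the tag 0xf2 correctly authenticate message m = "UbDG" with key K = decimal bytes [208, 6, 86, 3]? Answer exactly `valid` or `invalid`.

valid

Key decimal bytes [208, 6, 86, 3] = d0 06 56 03 is 4 bytes ≤ B = 7; zero-pad to 7 bytes: K' = d0 06 56 03 00 00 00.
K' ⊕ ipad = e6 30 60 35 36 36 36; K' ⊕ opad = 8c 5a 0a 5f 5c 5c 5c.
Inner hash: sum = 230+48+96+53+54+54+54+85+98+68+71 = 911; mod 256 = 143 → 8f.
Outer hash (recomputed tag): sum = 140+90+10+95+92+92+92+143 = 754; mod 256 = 242 → f2.
Recomputed tag = f2; claimed = f2 → match.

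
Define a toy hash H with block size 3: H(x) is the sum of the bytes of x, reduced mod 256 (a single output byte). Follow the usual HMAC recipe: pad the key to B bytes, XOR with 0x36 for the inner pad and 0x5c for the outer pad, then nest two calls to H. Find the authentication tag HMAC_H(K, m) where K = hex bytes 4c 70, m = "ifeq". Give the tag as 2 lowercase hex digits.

33

Key hex bytes 4c 70 is 2 bytes ≤ B = 3; zero-pad to 3 bytes: K' = 4c 70 00.
K' ⊕ ipad = 7a 46 36.  K' ⊕ opad = 10 2c 5c.
Inner input = (K'⊕ipad) ∥ m = 7a 46 36 ∥ 69 66 65 71.
Inner hash: sum = 122+70+54+105+102+101+113 = 667; mod 256 = 155 → 9b.
Outer input = (K'⊕opad) ∥ inner = 10 2c 5c ∥ 9b.
Outer hash (tag): sum = 16+44+92+155 = 307; mod 256 = 51 → 33.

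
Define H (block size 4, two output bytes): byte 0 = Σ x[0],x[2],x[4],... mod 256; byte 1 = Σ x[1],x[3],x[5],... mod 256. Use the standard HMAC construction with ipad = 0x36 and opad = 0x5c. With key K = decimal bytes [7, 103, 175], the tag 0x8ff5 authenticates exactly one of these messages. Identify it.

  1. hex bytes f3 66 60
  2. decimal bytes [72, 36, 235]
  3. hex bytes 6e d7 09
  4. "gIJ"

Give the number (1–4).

3

Key decimal bytes [7, 103, 175] = 07 67 af is 3 bytes ≤ B = 4; zero-pad to 4 bytes: K' = 07 67 af 00.
K' ⊕ ipad = 31 51 99 36; K' ⊕ opad = 5b 3b f3 5c.
m1: inner = H(31 51 99 36 f3 66 60) = 1d ed; tag = H(5b 3b f3 5c 1d ed) = 6b84
m2: inner = H(31 51 99 36 48 24 eb) = fd ab; tag = H(5b 3b f3 5c fd ab) = 4b42
m3: inner = H(31 51 99 36 6e d7 09) = 41 5e; tag = H(5b 3b f3 5c 41 5e) = 8ff5 ← matches
m4: inner = H(31 51 99 36 67 49 4a) = 7b d0; tag = H(5b 3b f3 5c 7b d0) = c967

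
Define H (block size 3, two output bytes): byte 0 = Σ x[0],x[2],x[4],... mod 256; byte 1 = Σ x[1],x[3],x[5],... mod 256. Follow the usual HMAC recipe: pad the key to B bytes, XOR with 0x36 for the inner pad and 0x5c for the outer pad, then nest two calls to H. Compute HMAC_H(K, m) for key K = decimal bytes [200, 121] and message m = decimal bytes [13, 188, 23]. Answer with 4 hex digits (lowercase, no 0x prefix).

Key decimal bytes [200, 121] = c8 79 is 2 bytes ≤ B = 3; zero-pad to 3 bytes: K' = c8 79 00.
K' ⊕ ipad = fe 4f 36.  K' ⊕ opad = 94 25 5c.
Inner input = (K'⊕ipad) ∥ m = fe 4f 36 ∥ 0d bc 17.
Inner hash: even-index sum = 496 mod 256 = 240; odd-index sum = 115 mod 256 = 115 → f0 73.
Outer input = (K'⊕opad) ∥ inner = 94 25 5c ∥ f0 73.
Outer hash (tag): even-index sum = 355 mod 256 = 99; odd-index sum = 277 mod 256 = 21 → 63 15.

6315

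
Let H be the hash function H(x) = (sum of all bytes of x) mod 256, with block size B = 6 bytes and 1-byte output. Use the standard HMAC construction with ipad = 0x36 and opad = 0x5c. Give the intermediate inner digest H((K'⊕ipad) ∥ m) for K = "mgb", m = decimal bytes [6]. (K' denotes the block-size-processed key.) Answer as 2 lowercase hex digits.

a8

Key "mgb" = 6d 67 62 is 3 bytes ≤ B = 6; zero-pad to 6 bytes: K' = 6d 67 62 00 00 00.
K' ⊕ ipad = 5b 51 54 36 36 36.
Inner input = 5b 51 54 36 36 36 ∥ 06.
Inner hash: sum = 91+81+84+54+54+54+6 = 424; mod 256 = 168 → a8.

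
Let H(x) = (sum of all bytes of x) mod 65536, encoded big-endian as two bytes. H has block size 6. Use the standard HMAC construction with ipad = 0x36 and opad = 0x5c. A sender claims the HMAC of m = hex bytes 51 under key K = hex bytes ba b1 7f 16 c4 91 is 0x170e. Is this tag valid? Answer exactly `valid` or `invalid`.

invalid

Key hex bytes ba b1 7f 16 c4 91 is exactly B = 6 bytes: K' = ba b1 7f 16 c4 91.
K' ⊕ ipad = 8c 87 49 20 f2 a7; K' ⊕ opad = e6 ed 23 4a 98 cd.
Inner hash: sum = 140+135+73+32+242+167+81 = 870 → 03 66.
Outer hash (recomputed tag): sum = 230+237+35+74+152+205+3+102 = 1038 → 04 0e.
Recomputed tag = 040e; claimed = 170e → mismatch.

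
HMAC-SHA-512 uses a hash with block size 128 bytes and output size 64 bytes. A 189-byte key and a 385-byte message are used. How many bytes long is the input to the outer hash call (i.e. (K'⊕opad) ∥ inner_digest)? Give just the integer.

Key is 189 > 128 bytes, so it is hashed to 64 bytes then zero-padded to 128: |K'| = 128.
Outer input = (K'⊕opad) ∥ H(inner) → 128 + 64 = 192 bytes.

192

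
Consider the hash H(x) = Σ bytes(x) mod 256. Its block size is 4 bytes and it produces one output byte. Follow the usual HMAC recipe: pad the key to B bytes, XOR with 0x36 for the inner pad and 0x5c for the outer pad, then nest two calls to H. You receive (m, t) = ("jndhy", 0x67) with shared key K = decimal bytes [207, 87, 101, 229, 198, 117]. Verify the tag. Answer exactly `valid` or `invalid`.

valid

Key decimal bytes [207, 87, 101, 229, 198, 117] = cf 57 65 e5 c6 75 is 6 bytes > B = 4, so hash it first: H(key) = ab, then zero-pad to 4 bytes: K' = ab 00 00 00.
K' ⊕ ipad = 9d 36 36 36; K' ⊕ opad = f7 5c 5c 5c.
Inner hash: sum = 157+54+54+54+106+110+100+104+121 = 860; mod 256 = 92 → 5c.
Outer hash (recomputed tag): sum = 247+92+92+92+92 = 615; mod 256 = 103 → 67.
Recomputed tag = 67; claimed = 67 → match.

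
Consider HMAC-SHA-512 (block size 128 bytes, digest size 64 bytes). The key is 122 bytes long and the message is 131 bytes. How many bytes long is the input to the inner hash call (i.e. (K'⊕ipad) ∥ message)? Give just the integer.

Key is 122 ≤ 128 bytes, zero-padded: |K'| = 128.
Inner input = (K'⊕ipad) ∥ m → 128 + 131 = 259 bytes.

259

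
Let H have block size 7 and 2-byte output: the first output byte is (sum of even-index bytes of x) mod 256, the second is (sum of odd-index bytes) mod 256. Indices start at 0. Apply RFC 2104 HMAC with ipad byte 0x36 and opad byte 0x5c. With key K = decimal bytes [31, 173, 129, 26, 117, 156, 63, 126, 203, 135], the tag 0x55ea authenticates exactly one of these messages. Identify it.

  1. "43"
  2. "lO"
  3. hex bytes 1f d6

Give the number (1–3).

Key decimal bytes [31, 173, 129, 26, 117, 156, 63, 126, 203, 135] = 1f ad 81 1a 75 9c 3f 7e cb 87 is 10 bytes > B = 7, so hash it first: H(key) = 1f 68, then zero-pad to 7 bytes: K' = 1f 68 00 00 00 00 00.
K' ⊕ ipad = 29 5e 36 36 36 36 36; K' ⊕ opad = 43 34 5c 5c 5c 5c 5c.
m1: inner = H(29 5e 36 36 36 36 36 34 33) = fe fe; tag = H(43 34 5c 5c 5c 5c 5c fe fe) = 55ea ← matches
m2: inner = H(29 5e 36 36 36 36 36 6c 4f) = 1a 36; tag = H(43 34 5c 5c 5c 5c 5c 1a 36) = 8d06
m3: inner = H(29 5e 36 36 36 36 36 1f d6) = a1 e9; tag = H(43 34 5c 5c 5c 5c 5c a1 e9) = 408d

1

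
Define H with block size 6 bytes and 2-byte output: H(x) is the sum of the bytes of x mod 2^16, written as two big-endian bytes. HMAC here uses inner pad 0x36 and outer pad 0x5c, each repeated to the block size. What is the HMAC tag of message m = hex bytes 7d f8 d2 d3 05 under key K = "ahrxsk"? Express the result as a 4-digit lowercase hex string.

Key "ahrxsk" = 61 68 72 78 73 6b is exactly B = 6 bytes: K' = 61 68 72 78 73 6b.
K' ⊕ ipad = 57 5e 44 4e 45 5d.  K' ⊕ opad = 3d 34 2e 24 2f 37.
Inner input = (K'⊕ipad) ∥ m = 57 5e 44 4e 45 5d ∥ 7d f8 d2 d3 05.
Inner hash: sum = 87+94+68+78+69+93+125+248+210+211+5 = 1288 → 05 08.
Outer input = (K'⊕opad) ∥ inner = 3d 34 2e 24 2f 37 ∥ 05 08.
Outer hash (tag): sum = 61+52+46+36+47+55+5+8 = 310 → 01 36.

0136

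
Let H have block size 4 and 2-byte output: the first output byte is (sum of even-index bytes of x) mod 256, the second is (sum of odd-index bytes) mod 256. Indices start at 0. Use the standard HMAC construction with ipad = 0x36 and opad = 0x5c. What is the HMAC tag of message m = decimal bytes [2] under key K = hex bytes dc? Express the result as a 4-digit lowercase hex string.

Key hex bytes dc is 1 byte ≤ B = 4; zero-pad to 4 bytes: K' = dc 00 00 00.
K' ⊕ ipad = ea 36 36 36.  K' ⊕ opad = 80 5c 5c 5c.
Inner input = (K'⊕ipad) ∥ m = ea 36 36 36 ∥ 02.
Inner hash: even-index sum = 290 mod 256 = 34; odd-index sum = 108 mod 256 = 108 → 22 6c.
Outer input = (K'⊕opad) ∥ inner = 80 5c 5c 5c ∥ 22 6c.
Outer hash (tag): even-index sum = 254 mod 256 = 254; odd-index sum = 292 mod 256 = 36 → fe 24.

fe24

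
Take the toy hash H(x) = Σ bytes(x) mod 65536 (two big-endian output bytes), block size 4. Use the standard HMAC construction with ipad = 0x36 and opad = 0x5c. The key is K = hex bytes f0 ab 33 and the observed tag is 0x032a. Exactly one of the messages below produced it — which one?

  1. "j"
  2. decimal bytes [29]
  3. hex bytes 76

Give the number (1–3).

2

Key hex bytes f0 ab 33 is 3 bytes ≤ B = 4; zero-pad to 4 bytes: K' = f0 ab 33 00.
K' ⊕ ipad = c6 9d 05 36; K' ⊕ opad = ac f7 6f 5c.
m1: inner = H(c6 9d 05 36 6a) = 02 08; tag = H(ac f7 6f 5c 02 08) = 0278
m2: inner = H(c6 9d 05 36 1d) = 01 bb; tag = H(ac f7 6f 5c 01 bb) = 032a ← matches
m3: inner = H(c6 9d 05 36 76) = 02 14; tag = H(ac f7 6f 5c 02 14) = 0284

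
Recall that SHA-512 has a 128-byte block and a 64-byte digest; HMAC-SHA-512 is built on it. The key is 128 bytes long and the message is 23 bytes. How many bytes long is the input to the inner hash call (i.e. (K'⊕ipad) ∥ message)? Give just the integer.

Key is 128 ≤ 128 bytes, zero-padded: |K'| = 128.
Inner input = (K'⊕ipad) ∥ m → 128 + 23 = 151 bytes.

151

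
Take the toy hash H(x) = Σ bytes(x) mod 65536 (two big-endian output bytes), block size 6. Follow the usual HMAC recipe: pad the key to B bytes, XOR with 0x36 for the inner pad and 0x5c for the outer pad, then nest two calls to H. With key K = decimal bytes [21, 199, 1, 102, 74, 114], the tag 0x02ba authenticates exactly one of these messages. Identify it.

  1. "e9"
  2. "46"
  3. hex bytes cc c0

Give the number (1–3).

Key decimal bytes [21, 199, 1, 102, 74, 114] = 15 c7 01 66 4a 72 is exactly B = 6 bytes: K' = 15 c7 01 66 4a 72.
K' ⊕ ipad = 23 f1 37 50 7c 44; K' ⊕ opad = 49 9b 5d 3a 16 2e.
m1: inner = H(23 f1 37 50 7c 44 65 39) = 02 f9; tag = H(49 9b 5d 3a 16 2e 02 f9) = 02ba ← matches
m2: inner = H(23 f1 37 50 7c 44 34 36) = 02 c5; tag = H(49 9b 5d 3a 16 2e 02 c5) = 0286
m3: inner = H(23 f1 37 50 7c 44 cc c0) = 03 e7; tag = H(49 9b 5d 3a 16 2e 03 e7) = 02a9

1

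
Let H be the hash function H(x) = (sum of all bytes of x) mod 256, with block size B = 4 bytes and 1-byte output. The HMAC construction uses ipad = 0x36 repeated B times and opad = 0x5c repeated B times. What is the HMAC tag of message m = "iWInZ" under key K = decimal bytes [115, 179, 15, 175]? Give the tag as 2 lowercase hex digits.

d1

Key decimal bytes [115, 179, 15, 175] = 73 b3 0f af is exactly B = 4 bytes: K' = 73 b3 0f af.
K' ⊕ ipad = 45 85 39 99.  K' ⊕ opad = 2f ef 53 f3.
Inner input = (K'⊕ipad) ∥ m = 45 85 39 99 ∥ 69 57 49 6e 5a.
Inner hash: sum = 69+133+57+153+105+87+73+110+90 = 877; mod 256 = 109 → 6d.
Outer input = (K'⊕opad) ∥ inner = 2f ef 53 f3 ∥ 6d.
Outer hash (tag): sum = 47+239+83+243+109 = 721; mod 256 = 209 → d1.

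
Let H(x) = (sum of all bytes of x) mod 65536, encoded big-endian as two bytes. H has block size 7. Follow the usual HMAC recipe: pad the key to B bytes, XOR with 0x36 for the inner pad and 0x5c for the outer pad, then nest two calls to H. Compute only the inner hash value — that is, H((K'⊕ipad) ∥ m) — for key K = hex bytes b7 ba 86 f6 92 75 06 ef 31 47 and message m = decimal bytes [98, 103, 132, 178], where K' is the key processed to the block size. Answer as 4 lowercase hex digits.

0397

Key hex bytes b7 ba 86 f6 92 75 06 ef 31 47 is 10 bytes > B = 7, so hash it first: H(key) = 05 61, then zero-pad to 7 bytes: K' = 05 61 00 00 00 00 00.
K' ⊕ ipad = 33 57 36 36 36 36 36.
Inner input = 33 57 36 36 36 36 36 ∥ 62 67 84 b2.
Inner hash: sum = 51+87+54+54+54+54+54+98+103+132+178 = 919 → 03 97.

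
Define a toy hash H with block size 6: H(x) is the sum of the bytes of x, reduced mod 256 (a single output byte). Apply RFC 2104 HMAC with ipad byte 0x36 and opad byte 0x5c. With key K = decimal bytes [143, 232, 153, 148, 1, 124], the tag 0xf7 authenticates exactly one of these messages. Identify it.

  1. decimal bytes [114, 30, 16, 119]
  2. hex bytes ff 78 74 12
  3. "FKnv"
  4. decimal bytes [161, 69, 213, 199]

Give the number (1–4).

Key decimal bytes [143, 232, 153, 148, 1, 124] = 8f e8 99 94 01 7c is exactly B = 6 bytes: K' = 8f e8 99 94 01 7c.
K' ⊕ ipad = b9 de af a2 37 4a; K' ⊕ opad = d3 b4 c5 c8 5d 20.
m1: inner = H(b9 de af a2 37 4a 72 1e 10 77) = 80; tag = H(d3 b4 c5 c8 5d 20 80) = 11
m2: inner = H(b9 de af a2 37 4a ff 78 74 12) = 66; tag = H(d3 b4 c5 c8 5d 20 66) = f7 ← matches
m3: inner = H(b9 de af a2 37 4a 46 4b 6e 76) = de; tag = H(d3 b4 c5 c8 5d 20 de) = 6f
m4: inner = H(b9 de af a2 37 4a a1 45 d5 c7) = eb; tag = H(d3 b4 c5 c8 5d 20 eb) = 7c

2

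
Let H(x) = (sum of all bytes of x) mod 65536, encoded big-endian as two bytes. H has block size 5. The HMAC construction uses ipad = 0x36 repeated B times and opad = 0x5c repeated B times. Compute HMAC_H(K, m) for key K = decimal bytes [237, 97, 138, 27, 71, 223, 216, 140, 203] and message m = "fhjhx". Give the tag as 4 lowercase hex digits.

Key decimal bytes [237, 97, 138, 27, 71, 223, 216, 140, 203] = ed 61 8a 1b 47 df d8 8c cb is 9 bytes > B = 5, so hash it first: H(key) = 05 48, then zero-pad to 5 bytes: K' = 05 48 00 00 00.
K' ⊕ ipad = 33 7e 36 36 36.  K' ⊕ opad = 59 14 5c 5c 5c.
Inner input = (K'⊕ipad) ∥ m = 33 7e 36 36 36 ∥ 66 68 6a 68 78.
Inner hash: sum = 51+126+54+54+54+102+104+106+104+120 = 875 → 03 6b.
Outer input = (K'⊕opad) ∥ inner = 59 14 5c 5c 5c ∥ 03 6b.
Outer hash (tag): sum = 89+20+92+92+92+3+107 = 495 → 01 ef.

01ef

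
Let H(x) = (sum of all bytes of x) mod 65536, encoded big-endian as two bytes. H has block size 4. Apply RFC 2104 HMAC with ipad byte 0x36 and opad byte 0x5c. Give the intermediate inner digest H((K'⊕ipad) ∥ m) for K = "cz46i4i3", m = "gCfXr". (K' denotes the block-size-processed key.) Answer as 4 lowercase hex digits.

Key "cz46i4i3" = 63 7a 34 36 69 34 69 33 is 8 bytes > B = 4, so hash it first: H(key) = 02 80, then zero-pad to 4 bytes: K' = 02 80 00 00.
K' ⊕ ipad = 34 b6 36 36.
Inner input = 34 b6 36 36 ∥ 67 43 66 58 72.
Inner hash: sum = 52+182+54+54+103+67+102+88+114 = 816 → 03 30.

0330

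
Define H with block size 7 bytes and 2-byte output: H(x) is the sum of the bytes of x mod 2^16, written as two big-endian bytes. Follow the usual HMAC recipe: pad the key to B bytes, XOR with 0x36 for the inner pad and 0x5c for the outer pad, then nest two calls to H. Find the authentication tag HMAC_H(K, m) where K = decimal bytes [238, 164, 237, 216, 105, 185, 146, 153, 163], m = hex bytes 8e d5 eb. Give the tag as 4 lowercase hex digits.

Key decimal bytes [238, 164, 237, 216, 105, 185, 146, 153, 163] = ee a4 ed d8 69 b9 92 99 a3 is 9 bytes > B = 7, so hash it first: H(key) = 06 47, then zero-pad to 7 bytes: K' = 06 47 00 00 00 00 00.
K' ⊕ ipad = 30 71 36 36 36 36 36.  K' ⊕ opad = 5a 1b 5c 5c 5c 5c 5c.
Inner input = (K'⊕ipad) ∥ m = 30 71 36 36 36 36 36 ∥ 8e d5 eb.
Inner hash: sum = 48+113+54+54+54+54+54+142+213+235 = 1021 → 03 fd.
Outer input = (K'⊕opad) ∥ inner = 5a 1b 5c 5c 5c 5c 5c ∥ 03 fd.
Outer hash (tag): sum = 90+27+92+92+92+92+92+3+253 = 833 → 03 41.

0341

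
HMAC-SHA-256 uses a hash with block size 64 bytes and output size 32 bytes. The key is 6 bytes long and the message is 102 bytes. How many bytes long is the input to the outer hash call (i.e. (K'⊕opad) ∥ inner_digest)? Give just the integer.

96

Key is 6 ≤ 64 bytes, zero-padded: |K'| = 64.
Outer input = (K'⊕opad) ∥ H(inner) → 64 + 32 = 96 bytes.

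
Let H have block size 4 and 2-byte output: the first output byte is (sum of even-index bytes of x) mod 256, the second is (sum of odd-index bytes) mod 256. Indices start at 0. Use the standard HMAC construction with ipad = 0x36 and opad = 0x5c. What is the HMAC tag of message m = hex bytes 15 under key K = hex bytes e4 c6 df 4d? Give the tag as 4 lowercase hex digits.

Key hex bytes e4 c6 df 4d is exactly B = 4 bytes: K' = e4 c6 df 4d.
K' ⊕ ipad = d2 f0 e9 7b.  K' ⊕ opad = b8 9a 83 11.
Inner input = (K'⊕ipad) ∥ m = d2 f0 e9 7b ∥ 15.
Inner hash: even-index sum = 464 mod 256 = 208; odd-index sum = 363 mod 256 = 107 → d0 6b.
Outer input = (K'⊕opad) ∥ inner = b8 9a 83 11 ∥ d0 6b.
Outer hash (tag): even-index sum = 523 mod 256 = 11; odd-index sum = 278 mod 256 = 22 → 0b 16.

0b16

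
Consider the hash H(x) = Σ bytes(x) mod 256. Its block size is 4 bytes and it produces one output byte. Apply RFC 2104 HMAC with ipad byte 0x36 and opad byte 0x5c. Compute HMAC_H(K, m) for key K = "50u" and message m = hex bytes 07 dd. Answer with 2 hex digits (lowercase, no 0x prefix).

c0

Key "50u" = 35 30 75 is 3 bytes ≤ B = 4; zero-pad to 4 bytes: K' = 35 30 75 00.
K' ⊕ ipad = 03 06 43 36.  K' ⊕ opad = 69 6c 29 5c.
Inner input = (K'⊕ipad) ∥ m = 03 06 43 36 ∥ 07 dd.
Inner hash: sum = 3+6+67+54+7+221 = 358; mod 256 = 102 → 66.
Outer input = (K'⊕opad) ∥ inner = 69 6c 29 5c ∥ 66.
Outer hash (tag): sum = 105+108+41+92+102 = 448; mod 256 = 192 → c0.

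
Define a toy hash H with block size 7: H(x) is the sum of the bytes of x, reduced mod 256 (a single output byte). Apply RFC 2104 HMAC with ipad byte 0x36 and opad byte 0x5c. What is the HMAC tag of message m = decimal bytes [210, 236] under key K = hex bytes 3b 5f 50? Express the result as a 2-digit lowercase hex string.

Key hex bytes 3b 5f 50 is 3 bytes ≤ B = 7; zero-pad to 7 bytes: K' = 3b 5f 50 00 00 00 00.
K' ⊕ ipad = 0d 69 66 36 36 36 36.  K' ⊕ opad = 67 03 0c 5c 5c 5c 5c.
Inner input = (K'⊕ipad) ∥ m = 0d 69 66 36 36 36 36 ∥ d2 ec.
Inner hash: sum = 13+105+102+54+54+54+54+210+236 = 882; mod 256 = 114 → 72.
Outer input = (K'⊕opad) ∥ inner = 67 03 0c 5c 5c 5c 5c ∥ 72.
Outer hash (tag): sum = 103+3+12+92+92+92+92+114 = 600; mod 256 = 88 → 58.

58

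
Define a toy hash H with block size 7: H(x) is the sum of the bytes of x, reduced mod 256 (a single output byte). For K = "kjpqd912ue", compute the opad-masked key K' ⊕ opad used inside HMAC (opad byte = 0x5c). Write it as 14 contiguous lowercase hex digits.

Key "kjpqd912ue" = 6b 6a 70 71 64 39 31 32 75 65 is 10 bytes > B = 7, so hash it first: H(key) = 90, then zero-pad to 7 bytes: K' = 90 00 00 00 00 00 00.
XOR each byte with 0x5c: 90⊕5c=cc, 00⊕5c=5c, 00⊕5c=5c, 00⊕5c=5c, 00⊕5c=5c, 00⊕5c=5c, 00⊕5c=5c.

cc5c5c5c5c5c5c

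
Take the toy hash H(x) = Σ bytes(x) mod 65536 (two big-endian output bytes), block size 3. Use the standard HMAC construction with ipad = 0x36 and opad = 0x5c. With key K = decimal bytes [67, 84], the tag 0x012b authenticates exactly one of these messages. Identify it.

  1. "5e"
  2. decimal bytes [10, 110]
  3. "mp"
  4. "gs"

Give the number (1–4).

1

Key decimal bytes [67, 84] = 43 54 is 2 bytes ≤ B = 3; zero-pad to 3 bytes: K' = 43 54 00.
K' ⊕ ipad = 75 62 36; K' ⊕ opad = 1f 08 5c.
m1: inner = H(75 62 36 35 65) = 01 a7; tag = H(1f 08 5c 01 a7) = 012b ← matches
m2: inner = H(75 62 36 0a 6e) = 01 85; tag = H(1f 08 5c 01 85) = 0109
m3: inner = H(75 62 36 6d 70) = 01 ea; tag = H(1f 08 5c 01 ea) = 016e
m4: inner = H(75 62 36 67 73) = 01 e7; tag = H(1f 08 5c 01 e7) = 016b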